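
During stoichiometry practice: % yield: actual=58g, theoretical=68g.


% yield = actual/theoretical × 100
= 58/68 × 100
= 85.29%

85.29%


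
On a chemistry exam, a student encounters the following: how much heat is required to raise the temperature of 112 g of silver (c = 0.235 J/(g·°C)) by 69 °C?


q = mcΔT = 112 × 0.235 × 69
= 1816.08 J

1816.08 J


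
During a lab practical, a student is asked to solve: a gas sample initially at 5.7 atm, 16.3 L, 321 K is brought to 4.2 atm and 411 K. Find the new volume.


P1V1/T1 = P2V2/T2
V2 = P1V1T2/(T1P2)
= 5.7×16.3×411/(321×4.2)
= 28.324 L

28.324 L


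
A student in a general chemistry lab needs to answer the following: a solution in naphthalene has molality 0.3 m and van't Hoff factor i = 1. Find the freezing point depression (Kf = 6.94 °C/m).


ΔTf = Kf × m × i
= 6.94 × 0.3 × 1
= 2.082 °C

2.082 °C


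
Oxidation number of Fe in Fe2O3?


2x + 3(-2) = 0, so x = +3
Oxidation number: +3

+3


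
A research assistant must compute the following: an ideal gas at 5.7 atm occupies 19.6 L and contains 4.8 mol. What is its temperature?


PV = nRT  (R = 0.08206 L·atm/(mol·K))
T = PV/(nR) = 5.7×19.6/(4.8×0.08206)
= 111.72/0.393888
= 283.63 K

283.63 K


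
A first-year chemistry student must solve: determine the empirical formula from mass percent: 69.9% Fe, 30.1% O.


Assume 100 g sample. Moles of each element:
  Fe: 69.9/55.85 = 1.252 mol
  O: 30.1/16.0 = 1.881 mol
Divide by smallest (1.252):
  Fe: 1.252/1.252 = 1.0
  O: 1.881/1.252 = 1.5
Multiply all ratios by 2 to obtain whole numbers.
Empirical formula: Fe2O3

Fe2O3


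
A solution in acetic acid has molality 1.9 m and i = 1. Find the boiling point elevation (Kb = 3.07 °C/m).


ΔTb = Kb × m × i
= 3.07 × 1.9 × 1
= 5.833 °C

5.833 °C


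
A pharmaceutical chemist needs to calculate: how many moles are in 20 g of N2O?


M(N2O) = 44.02 g/mol
n = mass/M = 20/44.02 = 0.4543 mol

0.4543 mol


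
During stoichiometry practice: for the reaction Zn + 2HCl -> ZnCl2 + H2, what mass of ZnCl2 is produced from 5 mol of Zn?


Mole ratio ZnCl2:Zn = 1:1
n(ZnCl2) = 5 × 1/1 = 5.000 mol
mass = 5.000 × 136.28 = 681.4 g

681.4 g


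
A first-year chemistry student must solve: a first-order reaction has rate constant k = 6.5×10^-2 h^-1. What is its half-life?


t½ = ln2/k = 0.693147/(6.5×10^-2 h^-1)
= 10.66 h

10.66 h


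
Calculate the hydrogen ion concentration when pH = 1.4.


[H+] = 10^(-pH) = 10^(-1.4)
= 3.98×10^-2 M

3.98×10^-2 M


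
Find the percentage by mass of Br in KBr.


M(KBr) = 1×39.1 + 1×79.9 = 119.00 g/mol
Mass of Br = 1 × 79.9 = 79.90 g/mol
% Br = 79.90/119.00 × 100 = 67.14%

67.14%


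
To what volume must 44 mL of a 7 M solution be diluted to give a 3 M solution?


C1V1 = C2V2
7 × 44 = 3 × V2
V2 = 308/3 = 102.67 mL

102.67 mL


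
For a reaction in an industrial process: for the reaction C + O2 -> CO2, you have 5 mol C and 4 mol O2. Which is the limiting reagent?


Mole ratio available / coefficient:
  C: 5/1 = 5.000
  O2: 4/1 = 4.000
Smaller ratio is limiting.

O2


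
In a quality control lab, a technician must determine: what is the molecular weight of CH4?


M(CH4) = 1×12.01 + 4×1.008
= 12.01 + 4.03
= 16.04 g/mol

16.04 g/mol


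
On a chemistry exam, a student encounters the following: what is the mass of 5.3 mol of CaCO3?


M(CaCO3) = 100.09 g/mol
mass = n × M = 5.3 × 100.09 = 530.48 g

530.48 g


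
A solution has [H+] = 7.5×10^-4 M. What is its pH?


pH = -log10([H+]) = -log10(7.5×10^-4)
= 4 - log10(7.5)
= 4 - 0.88
= 3.12

3.12


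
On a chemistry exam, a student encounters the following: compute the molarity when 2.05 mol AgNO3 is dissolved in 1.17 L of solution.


M = n/V = 2.05/1.17 = 1.752 mol/L

1.752 M


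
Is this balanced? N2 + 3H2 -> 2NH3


Equation: N2 + 3H2 -> 2NH3
Check atoms: H: 6=6, N: 2=2
Balanced

Yes, balanced


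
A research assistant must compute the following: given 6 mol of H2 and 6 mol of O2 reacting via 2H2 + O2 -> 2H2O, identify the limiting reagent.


Mole ratio available / coefficient:
  H2: 6/2 = 3.000
  O2: 6/1 = 6.000
Smaller ratio is limiting.

H2


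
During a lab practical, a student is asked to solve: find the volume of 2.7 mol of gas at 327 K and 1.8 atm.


PV = nRT  (R = 0.08206 L·atm/(mol·K))
V = nRT/P = 2.7×0.08206×327/1.8
= 40.25 L

40.25 L


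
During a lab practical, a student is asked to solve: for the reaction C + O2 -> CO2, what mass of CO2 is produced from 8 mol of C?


Mole ratio CO2:C = 1:1
n(CO2) = 8 × 1/1 = 8.000 mol
mass = 8.000 × 44.01 = 352.08 g

352.08 g


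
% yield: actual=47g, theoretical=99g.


% yield = actual/theoretical × 100
= 47/99 × 100
= 47.47%

47.47%


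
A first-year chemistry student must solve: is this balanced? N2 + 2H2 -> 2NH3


Equation: N2 + 2H2 -> 2NH3
Check atoms: H: 4≠6, N: 2=2
Not balanced

No, not balanced


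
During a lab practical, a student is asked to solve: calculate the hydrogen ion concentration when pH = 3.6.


[H+] = 10^(-pH) = 10^(-3.6)
= 2.51×10^-4 M

2.51×10^-4 M


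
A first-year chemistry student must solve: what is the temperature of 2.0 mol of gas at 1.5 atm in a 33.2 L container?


PV = nRT  (R = 0.08206 L·atm/(mol·K))
T = PV/(nR) = 1.5×33.2/(2.0×0.08206)
= 49.80/0.164120
= 303.44 K

303.44 K


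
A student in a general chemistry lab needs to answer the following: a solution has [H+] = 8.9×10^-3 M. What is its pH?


pH = -log10([H+]) = -log10(8.9×10^-3)
= 3 - log10(8.9)
= 3 - 0.95
= 2.05

2.05


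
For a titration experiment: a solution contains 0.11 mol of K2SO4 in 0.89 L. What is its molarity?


M = n/V = 0.11/0.89 = 0.124 mol/L

0.124 M


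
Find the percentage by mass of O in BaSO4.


M(BaSO4) = 1×137.33 + 1×32.07 + 4×16.0 = 233.40 g/mol
Mass of O = 4 × 16.0 = 64.00 g/mol
% O = 64.00/233.40 × 100 = 27.42%

27.42%


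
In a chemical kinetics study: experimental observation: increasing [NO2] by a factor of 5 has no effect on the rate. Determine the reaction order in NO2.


rate ∝ [NO2]^n
rate ∝ [NO2]^0
Order in NO2: 0

0


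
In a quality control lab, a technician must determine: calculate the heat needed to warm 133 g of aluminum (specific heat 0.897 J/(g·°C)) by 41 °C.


q = mcΔT = 133 × 0.897 × 41
= 4891.34 J

4891.34 J


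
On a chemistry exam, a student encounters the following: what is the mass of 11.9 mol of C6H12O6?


M(C6H12O6) = 180.16 g/mol
mass = n × M = 11.9 × 180.16 = 2143.90 g

2143.90 g


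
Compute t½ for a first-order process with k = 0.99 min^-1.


t½ = ln2/k = 0.693147/(0.99 min^-1)
= 0.7001 min

0.7001 min


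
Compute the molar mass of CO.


M(CO) = 1×12.01 + 1×16.0
= 12.01 + 16.0
= 28.01 g/mol

28.01 g/mol


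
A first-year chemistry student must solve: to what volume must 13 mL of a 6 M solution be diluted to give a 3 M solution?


C1V1 = C2V2
6 × 13 = 3 × V2
V2 = 78/3 = 26.0 mL

26.0 mL


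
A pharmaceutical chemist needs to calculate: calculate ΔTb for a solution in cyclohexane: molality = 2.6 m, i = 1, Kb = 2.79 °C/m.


ΔTb = Kb × m × i
= 2.79 × 2.6 × 1
= 7.254 °C

7.254 °C


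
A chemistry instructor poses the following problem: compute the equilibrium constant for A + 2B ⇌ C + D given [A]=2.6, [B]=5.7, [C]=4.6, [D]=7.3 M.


Kc = [C][D]/([A][B]^2)
= (4.6^1 × 7.3^1)/(2.6^1 × 5.7^2)
= 33.58/84.474
= 0.3975

0.3975


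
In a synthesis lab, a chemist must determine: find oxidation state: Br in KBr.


halide: -1
Oxidation number: -1

-1


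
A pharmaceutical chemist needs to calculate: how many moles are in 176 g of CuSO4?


M(CuSO4) = 159.62 g/mol
n = mass/M = 176/159.62 = 1.1026 mol

1.1026 mol


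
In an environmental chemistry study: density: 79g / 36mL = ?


ρ = mass/volume
= 79/36
= 2.194 g/mL

2.194 g/mL


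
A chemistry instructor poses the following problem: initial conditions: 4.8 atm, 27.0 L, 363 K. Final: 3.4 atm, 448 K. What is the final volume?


P1V1/T1 = P2V2/T2
V2 = P1V1T2/(T1P2)
= 4.8×27.0×448/(363×3.4)
= 47.043 L

47.043 L


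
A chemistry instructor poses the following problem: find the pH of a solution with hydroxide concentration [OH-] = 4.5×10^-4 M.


pOH = -log10([OH-]) = -log10(4.5×10^-4)
= 4 - log10(4.5) = 3.35
pH = 14 - pOH = 14 - 3.35 = 10.65

10.65


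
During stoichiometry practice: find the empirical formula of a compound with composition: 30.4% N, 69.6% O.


Assume 100 g sample. Moles of each element:
  N: 30.4/14.01 = 2.17 mol
  O: 69.6/16.0 = 4.35 mol
Divide by smallest (2.17):
  N: 2.17/2.17 = 1.0
  O: 4.35/2.17 = 2.0
Empirical formula: NO2

NO2


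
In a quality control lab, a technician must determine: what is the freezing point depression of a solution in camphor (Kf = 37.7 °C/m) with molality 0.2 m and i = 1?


ΔTf = Kf × m × i
= 37.7 × 0.2 × 1
= 7.54 °C

7.54 °C


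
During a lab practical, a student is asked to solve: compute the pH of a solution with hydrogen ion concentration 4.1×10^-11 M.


pH = -log10([H+]) = -log10(4.1×10^-11)
= 11 - log10(4.1)
= 11 - 0.61
= 10.39

10.39


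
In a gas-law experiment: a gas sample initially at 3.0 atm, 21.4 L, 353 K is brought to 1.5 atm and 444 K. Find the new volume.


P1V1/T1 = P2V2/T2
V2 = P1V1T2/(T1P2)
= 3.0×21.4×444/(353×1.5)
= 53.833 L

53.833 L


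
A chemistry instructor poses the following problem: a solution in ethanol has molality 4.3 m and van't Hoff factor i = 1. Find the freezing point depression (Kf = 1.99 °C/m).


ΔTf = Kf × m × i
= 1.99 × 4.3 × 1
= 8.557 °C

8.557 °C


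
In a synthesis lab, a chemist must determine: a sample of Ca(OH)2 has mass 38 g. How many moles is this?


M(Ca(OH)2) = 74.1 g/mol
n = mass/M = 38/74.1 = 0.5128 mol

0.5128 mol


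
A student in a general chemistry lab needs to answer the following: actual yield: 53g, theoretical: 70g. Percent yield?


% yield = actual/theoretical × 100
= 53/70 × 100
= 75.71%

75.71%


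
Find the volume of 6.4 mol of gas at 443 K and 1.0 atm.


PV = nRT  (R = 0.08206 L·atm/(mol·K))
V = nRT/P = 6.4×0.08206×443/1.0
= 232.657 L

232.657 L


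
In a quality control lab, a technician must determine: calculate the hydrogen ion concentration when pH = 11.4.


[H+] = 10^(-pH) = 10^(-11.4)
= 3.98×10^-12 M

3.98×10^-12 M


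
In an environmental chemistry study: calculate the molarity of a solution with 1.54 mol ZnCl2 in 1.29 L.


M = n/V = 1.54/1.29 = 1.194 mol/L

1.194 M


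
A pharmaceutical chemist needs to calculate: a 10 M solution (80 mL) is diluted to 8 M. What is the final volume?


C1V1 = C2V2
10 × 80 = 8 × V2
V2 = 800/8 = 100.0 mL

100.0 mL


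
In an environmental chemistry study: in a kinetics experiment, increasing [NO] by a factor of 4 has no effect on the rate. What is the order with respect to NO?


rate ∝ [NO]^n
rate ∝ [NO]^0
Order in NO: 0

0


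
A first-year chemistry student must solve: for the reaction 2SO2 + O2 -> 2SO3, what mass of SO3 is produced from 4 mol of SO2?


Mole ratio SO3:SO2 = 2:2
n(SO3) = 4 × 2/2 = 4.000 mol
mass = 4.000 × 80.07 = 320.28 g

320.28 g


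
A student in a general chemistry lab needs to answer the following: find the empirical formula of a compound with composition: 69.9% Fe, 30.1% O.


Assume 100 g sample. Moles of each element:
  Fe: 69.9/55.85 = 1.252 mol
  O: 30.1/16.0 = 1.881 mol
Divide by smallest (1.252):
  Fe: 1.252/1.252 = 1.0
  O: 1.881/1.252 = 1.5
Multiply all ratios by 2 to obtain whole numbers.
Empirical formula: Fe2O3

Fe2O3


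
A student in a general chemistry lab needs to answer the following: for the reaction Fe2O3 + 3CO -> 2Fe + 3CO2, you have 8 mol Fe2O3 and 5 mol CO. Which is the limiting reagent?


Mole ratio available / coefficient:
  Fe2O3: 8/1 = 8.000
  CO: 5/3 = 1.667
Smaller ratio is limiting.

CO


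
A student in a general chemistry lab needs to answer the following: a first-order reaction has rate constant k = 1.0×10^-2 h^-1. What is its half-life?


t½ = ln2/k = 0.693147/(1.0×10^-2 h^-1)
= 69.31 h

69.31 h


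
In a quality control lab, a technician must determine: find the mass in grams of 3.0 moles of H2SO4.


M(H2SO4) = 98.09 g/mol
mass = n × M = 3.0 × 98.09 = 294.27 g

294.27 g


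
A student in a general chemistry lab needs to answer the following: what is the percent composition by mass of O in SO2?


M(SO2) = 1×32.07 + 2×16.0 = 64.07 g/mol
Mass of O = 2 × 16.0 = 32.00 g/mol
% O = 32.00/64.07 × 100 = 49.95%

49.95%


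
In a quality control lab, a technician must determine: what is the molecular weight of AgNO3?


M(AgNO3) = 1×107.87 + 1×14.01 + 3×16.0
= 107.87 + 14.01 + 48.0
= 169.88 g/mol

169.88 g/mol


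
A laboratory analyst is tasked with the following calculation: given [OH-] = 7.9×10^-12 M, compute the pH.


pOH = -log10([OH-]) = -log10(7.9×10^-12)
= 12 - log10(7.9) = 11.1
pH = 14 - pOH = 14 - 11.1 = 2.9

2.9


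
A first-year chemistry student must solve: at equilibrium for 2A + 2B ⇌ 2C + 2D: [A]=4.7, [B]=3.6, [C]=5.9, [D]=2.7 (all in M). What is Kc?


Kc = [C]^2[D]^2/([A]^2[B]^2)
= (5.9^2 × 2.7^2)/(4.7^2 × 3.6^2)
= 253.7649/286.2864
= 0.8864

0.8864


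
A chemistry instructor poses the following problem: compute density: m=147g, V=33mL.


ρ = mass/volume
= 147/33
= 4.455 g/mL

4.455 g/mL


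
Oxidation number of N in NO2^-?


x + 2(-2) = -1, so x = +3
Oxidation number: +3

+3


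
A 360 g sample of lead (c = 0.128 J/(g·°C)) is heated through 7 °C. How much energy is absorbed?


q = mcΔT = 360 × 0.128 × 7
= 322.56 J

322.56 J


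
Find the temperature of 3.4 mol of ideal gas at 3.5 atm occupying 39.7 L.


PV = nRT  (R = 0.08206 L·atm/(mol·K))
T = PV/(nR) = 3.5×39.7/(3.4×0.08206)
= 138.95/0.279004
= 498.02 K

498.02 K


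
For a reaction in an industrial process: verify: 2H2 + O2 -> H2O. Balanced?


Equation: 2H2 + O2 -> H2O
Check atoms: H: 4≠2, O: 2≠1
Not balanced

No, not balanced


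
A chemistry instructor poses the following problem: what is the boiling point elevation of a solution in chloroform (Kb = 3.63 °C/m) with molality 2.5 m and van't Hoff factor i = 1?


ΔTb = Kb × m × i
= 3.63 × 2.5 × 1
= 9.075 °C

9.075 °C


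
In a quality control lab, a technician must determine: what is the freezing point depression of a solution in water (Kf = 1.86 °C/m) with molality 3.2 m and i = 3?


ΔTf = Kf × m × i
= 1.86 × 3.2 × 3
= 17.856 °C

17.856 °C


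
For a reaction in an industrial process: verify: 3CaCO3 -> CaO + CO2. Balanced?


Equation: 3CaCO3 -> CaO + CO2
Check atoms: C: 3≠1, Ca: 3≠1, O: 9≠3
Not balanced

No, not balanced


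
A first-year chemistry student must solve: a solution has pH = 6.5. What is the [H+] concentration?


[H+] = 10^(-pH) = 10^(-6.5)
= 3.16×10^-7 M

3.16×10^-7 M


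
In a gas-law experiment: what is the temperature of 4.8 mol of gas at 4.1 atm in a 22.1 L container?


PV = nRT  (R = 0.08206 L·atm/(mol·K))
T = PV/(nR) = 4.1×22.1/(4.8×0.08206)
= 90.61/0.393888
= 230.04 K

230.04 K


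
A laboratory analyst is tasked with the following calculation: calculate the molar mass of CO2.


M(CO2) = 1×12.01 + 2×16.0
= 12.01 + 32.0
= 44.01 g/mol

44.01 g/mol


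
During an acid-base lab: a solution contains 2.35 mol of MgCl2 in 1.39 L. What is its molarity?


M = n/V = 2.35/1.39 = 1.691 mol/L

1.691 M


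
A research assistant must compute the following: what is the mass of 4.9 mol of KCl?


M(KCl) = 74.55 g/mol
mass = n × M = 4.9 × 74.55 = 365.30 g

365.30 g


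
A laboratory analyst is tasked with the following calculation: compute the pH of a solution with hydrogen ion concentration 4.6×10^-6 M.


pH = -log10([H+]) = -log10(4.6×10^-6)
= 6 - log10(4.6)
= 6 - 0.66
= 5.34

5.34


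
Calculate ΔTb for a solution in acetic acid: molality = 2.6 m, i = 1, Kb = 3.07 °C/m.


ΔTb = Kb × m × i
= 3.07 × 2.6 × 1
= 7.982 °C

7.982 °C


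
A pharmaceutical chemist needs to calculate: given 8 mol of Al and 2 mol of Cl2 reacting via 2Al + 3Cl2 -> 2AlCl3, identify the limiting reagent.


Mole ratio available / coefficient:
  Al: 8/2 = 4.000
  Cl2: 2/3 = 0.667
Smaller ratio is limiting.

Cl2


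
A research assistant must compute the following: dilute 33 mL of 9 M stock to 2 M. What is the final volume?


C1V1 = C2V2
9 × 33 = 2 × V2
V2 = 297/2 = 148.5 mL

148.5 mL


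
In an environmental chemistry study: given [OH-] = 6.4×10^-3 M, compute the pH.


pOH = -log10([OH-]) = -log10(6.4×10^-3)
= 3 - log10(6.4) = 2.19
pH = 14 - pOH = 14 - 2.19 = 11.81

11.81


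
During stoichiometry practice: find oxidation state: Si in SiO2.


x + 2(-2) = 0, so x = +4
Oxidation number: +4

+4


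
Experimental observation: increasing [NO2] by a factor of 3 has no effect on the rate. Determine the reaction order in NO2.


rate ∝ [NO2]^n
rate ∝ [NO2]^0
Order in NO2: 0

0


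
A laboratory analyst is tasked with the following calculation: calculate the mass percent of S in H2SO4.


M(H2SO4) = 2×1.008 + 1×32.07 + 4×16.0 = 98.086 g/mol
Mass of S = 1 × 32.07 = 32.07 g/mol
% S = 32.07/98.086 × 100 = 32.70%

32.70%


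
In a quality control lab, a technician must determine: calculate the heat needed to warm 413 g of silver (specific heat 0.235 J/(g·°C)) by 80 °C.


q = mcΔT = 413 × 0.235 × 80
= 7764.40 J

7764.40 J


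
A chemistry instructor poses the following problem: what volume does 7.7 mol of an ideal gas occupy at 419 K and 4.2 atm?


PV = nRT  (R = 0.08206 L·atm/(mol·K))
V = nRT/P = 7.7×0.08206×419/4.2
= 63.036 L

63.036 L


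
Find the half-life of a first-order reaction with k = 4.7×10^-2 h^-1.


t½ = ln2/k = 0.693147/(4.7×10^-2 h^-1)
= 14.75 h

14.75 h


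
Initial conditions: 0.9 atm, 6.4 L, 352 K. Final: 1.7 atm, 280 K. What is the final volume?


P1V1/T1 = P2V2/T2
V2 = P1V1T2/(T1P2)
= 0.9×6.4×280/(352×1.7)
= 2.695 L

2.695 L


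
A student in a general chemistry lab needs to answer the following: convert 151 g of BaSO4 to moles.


M(BaSO4) = 233.4 g/mol
n = mass/M = 151/233.4 = 0.647 mol

0.647 mol


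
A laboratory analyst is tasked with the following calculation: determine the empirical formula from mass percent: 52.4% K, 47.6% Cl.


Assume 100 g sample. Moles of each element:
  K: 52.4/39.1 = 1.34 mol
  Cl: 47.6/35.45 = 1.343 mol
Divide by smallest (1.34):
  K: 1.34/1.34 = 1.0
  Cl: 1.343/1.34 = 1.0
Empirical formula: KCl

KCl


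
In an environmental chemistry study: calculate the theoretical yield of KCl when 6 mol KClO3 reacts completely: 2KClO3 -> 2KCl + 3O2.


Mole ratio KCl:KClO3 = 2:2
n(KCl) = 6 × 2/2 = 6.000 mol
mass = 6.000 × 74.55 = 447.3 g

447.3 g


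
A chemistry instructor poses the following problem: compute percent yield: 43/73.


% yield = actual/theoretical × 100
= 43/73 × 100
= 58.9%

58.9%


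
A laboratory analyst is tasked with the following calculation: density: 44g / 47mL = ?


ρ = mass/volume
= 44/47
= 0.936 g/mL

0.936 g/mL


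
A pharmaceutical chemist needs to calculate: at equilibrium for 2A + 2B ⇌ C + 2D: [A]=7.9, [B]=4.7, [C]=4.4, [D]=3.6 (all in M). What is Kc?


Kc = [C][D]^2/([A]^2[B]^2)
= (4.4^1 × 3.6^2)/(7.9^2 × 4.7^2)
= 57.024/1378.6369
= 0.04136

0.04136


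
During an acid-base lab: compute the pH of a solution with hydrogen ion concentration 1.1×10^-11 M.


pH = -log10([H+]) = -log10(1.1×10^-11)
= 11 - log10(1.1)
= 11 - 0.04
= 10.96

10.96


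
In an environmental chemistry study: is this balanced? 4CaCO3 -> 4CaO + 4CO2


Equation: 4CaCO3 -> 4CaO + 4CO2
Check atoms: C: 4=4, Ca: 4=4, O: 12=12
Balanced

Yes, balanced


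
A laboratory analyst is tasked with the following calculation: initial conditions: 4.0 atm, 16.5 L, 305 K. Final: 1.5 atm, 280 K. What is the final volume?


P1V1/T1 = P2V2/T2
V2 = P1V1T2/(T1P2)
= 4.0×16.5×280/(305×1.5)
= 40.393 L

40.393 L


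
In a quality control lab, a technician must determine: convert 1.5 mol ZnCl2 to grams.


M(ZnCl2) = 136.28 g/mol
mass = n × M = 1.5 × 136.28 = 204.42 g

204.42 g


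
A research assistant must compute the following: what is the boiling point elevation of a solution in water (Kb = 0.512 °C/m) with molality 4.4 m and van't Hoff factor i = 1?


ΔTb = Kb × m × i
= 0.512 × 4.4 × 1
= 2.2528 °C

2.2528 °C


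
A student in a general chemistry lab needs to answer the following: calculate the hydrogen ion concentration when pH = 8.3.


[H+] = 10^(-pH) = 10^(-8.3)
= 5.01×10^-9 M

5.01×10^-9 M


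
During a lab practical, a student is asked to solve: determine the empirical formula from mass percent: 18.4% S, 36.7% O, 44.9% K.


Assume 100 g sample. Moles of each element:
  S: 18.4/32.07 = 0.574 mol
  O: 36.7/16.0 = 2.294 mol
  K: 44.9/39.1 = 1.148 mol
Divide by smallest (0.574):
  S: 0.574/0.574 = 1.0
  O: 2.294/0.574 = 4.0
  K: 1.148/0.574 = 2.0
Empirical formula: K2SO4

K2SO4


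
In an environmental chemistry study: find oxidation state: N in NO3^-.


x + 3(-2) = -1, so x = +5
Oxidation number: +5

+5


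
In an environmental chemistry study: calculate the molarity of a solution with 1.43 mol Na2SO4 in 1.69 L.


M = n/V = 1.43/1.69 = 0.846 mol/L

0.846 M


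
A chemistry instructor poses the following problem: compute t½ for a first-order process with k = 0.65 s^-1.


t½ = ln2/k = 0.693147/(0.65 s^-1)
= 1.066 s

1.066 s


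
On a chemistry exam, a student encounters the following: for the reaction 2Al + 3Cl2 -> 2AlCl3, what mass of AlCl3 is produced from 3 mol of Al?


Mole ratio AlCl3:Al = 2:2
n(AlCl3) = 3 × 2/2 = 3.000 mol
mass = 3.000 × 133.33 = 399.99 g

399.99 g


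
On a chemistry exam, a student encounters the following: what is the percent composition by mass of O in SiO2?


M(SiO2) = 1×28.09 + 2×16.0 = 60.09 g/mol
Mass of O = 2 × 16.0 = 32.00 g/mol
% O = 32.00/60.09 × 100 = 53.25%

53.25%


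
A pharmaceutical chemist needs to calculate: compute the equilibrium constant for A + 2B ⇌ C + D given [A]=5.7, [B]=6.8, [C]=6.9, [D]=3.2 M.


Kc = [C][D]/([A][B]^2)
= (6.9^1 × 3.2^1)/(5.7^1 × 6.8^2)
= 22.08/263.568
= 0.08377

0.08377


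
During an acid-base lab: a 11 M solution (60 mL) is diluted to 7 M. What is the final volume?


C1V1 = C2V2
11 × 60 = 7 × V2
V2 = 660/7 = 94.29 mL

94.29 mL


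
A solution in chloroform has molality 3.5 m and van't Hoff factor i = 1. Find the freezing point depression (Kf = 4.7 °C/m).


ΔTf = Kf × m × i
= 4.7 × 3.5 × 1
= 16.45 °C

16.45 °C


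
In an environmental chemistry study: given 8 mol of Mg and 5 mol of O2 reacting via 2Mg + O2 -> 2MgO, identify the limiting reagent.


Mole ratio available / coefficient:
  Mg: 8/2 = 4.000
  O2: 5/1 = 5.000
Smaller ratio is limiting.

Mg


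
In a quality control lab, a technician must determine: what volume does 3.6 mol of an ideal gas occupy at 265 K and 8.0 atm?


PV = nRT  (R = 0.08206 L·atm/(mol·K))
V = nRT/P = 3.6×0.08206×265/8.0
= 9.786 L

9.786 L


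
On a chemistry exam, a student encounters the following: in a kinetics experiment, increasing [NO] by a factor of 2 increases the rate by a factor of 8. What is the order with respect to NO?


rate ∝ [NO]^n
2^n = 8 → n = 3
Order in NO: 3

3


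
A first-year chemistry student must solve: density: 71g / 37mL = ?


ρ = mass/volume
= 71/37
= 1.919 g/mL

1.919 g/mL


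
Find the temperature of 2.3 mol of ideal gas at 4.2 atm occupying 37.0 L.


PV = nRT  (R = 0.08206 L·atm/(mol·K))
T = PV/(nR) = 4.2×37.0/(2.3×0.08206)
= 155.40/0.188738
= 823.36 K

823.36 K


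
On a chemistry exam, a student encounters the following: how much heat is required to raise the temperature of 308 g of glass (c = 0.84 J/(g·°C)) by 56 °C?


q = mcΔT = 308 × 0.84 × 56
= 14488.32 J

14488.32 J


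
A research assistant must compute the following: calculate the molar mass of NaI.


M(NaI) = 1×22.99 + 1×126.9
= 22.99 + 126.9
= 149.89 g/mol

149.89 g/mol


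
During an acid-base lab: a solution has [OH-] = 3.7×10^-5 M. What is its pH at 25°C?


pOH = -log10([OH-]) = -log10(3.7×10^-5)
= 5 - log10(3.7) = 4.43
pH = 14 - pOH = 14 - 4.43 = 9.57

9.57


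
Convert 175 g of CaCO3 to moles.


M(CaCO3) = 100.09 g/mol
n = mass/M = 175/100.09 = 1.7484 mol

1.7484 mol


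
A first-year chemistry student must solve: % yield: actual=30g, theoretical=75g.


% yield = actual/theoretical × 100
= 30/75 × 100
= 40.0%

40.0%


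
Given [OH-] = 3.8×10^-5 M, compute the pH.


pOH = -log10([OH-]) = -log10(3.8×10^-5)
= 5 - log10(3.8) = 4.42
pH = 14 - pOH = 14 - 4.42 = 9.58

9.58


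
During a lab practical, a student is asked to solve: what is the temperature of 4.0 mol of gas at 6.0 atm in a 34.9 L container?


PV = nRT  (R = 0.08206 L·atm/(mol·K))
T = PV/(nR) = 6.0×34.9/(4.0×0.08206)
= 209.40/0.328240
= 637.95 K

637.95 K


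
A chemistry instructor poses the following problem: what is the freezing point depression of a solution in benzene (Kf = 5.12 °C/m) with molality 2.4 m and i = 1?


ΔTf = Kf × m × i
= 5.12 × 2.4 × 1
= 12.288 °C

12.288 °C


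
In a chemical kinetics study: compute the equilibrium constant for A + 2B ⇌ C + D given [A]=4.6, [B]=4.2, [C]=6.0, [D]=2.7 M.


Kc = [C][D]/([A][B]^2)
= (6.0^1 × 2.7^1)/(4.6^1 × 4.2^2)
= 16.2/81.144
= 0.1996

0.1996


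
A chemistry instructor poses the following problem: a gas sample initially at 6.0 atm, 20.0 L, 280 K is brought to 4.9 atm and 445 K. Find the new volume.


P1V1/T1 = P2V2/T2
V2 = P1V1T2/(T1P2)
= 6.0×20.0×445/(280×4.9)
= 38.921 L

38.921 L


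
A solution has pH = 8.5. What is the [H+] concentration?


[H+] = 10^(-pH) = 10^(-8.5)
= 3.16×10^-9 M

3.16×10^-9 M


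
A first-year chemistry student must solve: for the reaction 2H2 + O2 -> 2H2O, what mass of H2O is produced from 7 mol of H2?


Mole ratio H2O:H2 = 2:2
n(H2O) = 7 × 2/2 = 7.000 mol
mass = 7.000 × 18.02 = 126.14 g

126.14 g


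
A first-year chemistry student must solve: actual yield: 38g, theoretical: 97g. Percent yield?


% yield = actual/theoretical × 100
= 38/97 × 100
= 39.18%

39.18%


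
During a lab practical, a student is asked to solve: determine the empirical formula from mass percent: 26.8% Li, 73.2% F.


Assume 100 g sample. Moles of each element:
  Li: 26.8/6.94 = 3.862 mol
  F: 73.2/19.0 = 3.853 mol
Divide by smallest (3.853):
  Li: 3.862/3.853 = 1.0
  F: 3.853/3.853 = 1.0
Empirical formula: LiF

LiF


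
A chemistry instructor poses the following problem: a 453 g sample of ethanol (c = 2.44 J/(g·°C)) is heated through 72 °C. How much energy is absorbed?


q = mcΔT = 453 × 2.44 × 72
= 79583.04 J

79583.04 J


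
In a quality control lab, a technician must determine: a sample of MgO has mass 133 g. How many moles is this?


M(MgO) = 40.31 g/mol
n = mass/M = 133/40.31 = 3.2994 mol

3.2994 mol


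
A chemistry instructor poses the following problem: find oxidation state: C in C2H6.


2x + 6(+1) = 0, so x = -3
Oxidation number: -3

-3


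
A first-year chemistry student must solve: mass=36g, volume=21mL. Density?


ρ = mass/volume
= 36/21
= 1.714 g/mL

1.714 g/mL


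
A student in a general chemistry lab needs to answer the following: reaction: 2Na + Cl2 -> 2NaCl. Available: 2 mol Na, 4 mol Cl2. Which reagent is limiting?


Mole ratio available / coefficient:
  Na: 2/2 = 1.000
  Cl2: 4/1 = 4.000
Smaller ratio is limiting.

Na


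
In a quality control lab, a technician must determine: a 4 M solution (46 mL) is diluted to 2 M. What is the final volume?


C1V1 = C2V2
4 × 46 = 2 × V2
V2 = 184/2 = 92.0 mL

92.0 mL


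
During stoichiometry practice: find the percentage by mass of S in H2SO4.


M(H2SO4) = 2×1.008 + 1×32.07 + 4×16.0 = 98.086 g/mol
Mass of S = 1 × 32.07 = 32.07 g/mol
% S = 32.07/98.086 × 100 = 32.70%

32.70%


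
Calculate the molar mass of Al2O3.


M(Al2O3) = 2×26.98 + 3×16.0
= 53.96 + 48.0
= 101.96 g/mol

101.96 g/mol


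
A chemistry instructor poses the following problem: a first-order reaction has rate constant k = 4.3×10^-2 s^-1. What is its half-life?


t½ = ln2/k = 0.693147/(4.3×10^-2 s^-1)
= 16.12 s

16.12 s


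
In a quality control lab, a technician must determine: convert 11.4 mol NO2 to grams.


M(NO2) = 46.01 g/mol
mass = n × M = 11.4 × 46.01 = 524.51 g

524.51 g


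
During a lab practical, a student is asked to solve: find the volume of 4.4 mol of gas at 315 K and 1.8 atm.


PV = nRT  (R = 0.08206 L·atm/(mol·K))
V = nRT/P = 4.4×0.08206×315/1.8
= 63.186 L

63.186 L


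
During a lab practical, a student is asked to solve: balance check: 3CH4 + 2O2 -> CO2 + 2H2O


Equation: 3CH4 + 2O2 -> CO2 + 2H2O
Check atoms: C: 3≠1, H: 12≠4, O: 4=4
Not balanced

No, not balanced


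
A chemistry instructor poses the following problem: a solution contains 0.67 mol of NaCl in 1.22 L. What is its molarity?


M = n/V = 0.67/1.22 = 0.549 mol/L

0.549 M


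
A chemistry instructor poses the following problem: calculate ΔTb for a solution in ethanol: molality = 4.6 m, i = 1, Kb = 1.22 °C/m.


ΔTb = Kb × m × i
= 1.22 × 4.6 × 1
= 5.612 °C

5.612 °C


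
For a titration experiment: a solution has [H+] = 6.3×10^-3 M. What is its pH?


pH = -log10([H+]) = -log10(6.3×10^-3)
= 3 - log10(6.3)
= 3 - 0.8
= 2.2

2.2


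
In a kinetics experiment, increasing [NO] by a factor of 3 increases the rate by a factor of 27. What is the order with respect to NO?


rate ∝ [NO]^n
3^n = 27 → n = 3
Order in NO: 3

3


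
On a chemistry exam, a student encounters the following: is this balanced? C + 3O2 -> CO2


Equation: C + 3O2 -> CO2
Check atoms: C: 1=1, O: 6≠2
Not balanced

No, not balanced


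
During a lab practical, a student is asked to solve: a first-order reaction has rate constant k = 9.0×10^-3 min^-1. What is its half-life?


t½ = ln2/k = 0.693147/(9.0×10^-3 min^-1)
= 77.02 min

77.02 min


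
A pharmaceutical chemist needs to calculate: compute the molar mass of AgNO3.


M(AgNO3) = 1×107.87 + 1×14.01 + 3×16.0
= 107.87 + 14.01 + 48.0
= 169.88 g/mol

169.88 g/mol


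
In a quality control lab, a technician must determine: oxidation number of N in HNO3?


(+1) + x + 3(-2) = 0, so x = +5
Oxidation number: +5

+5


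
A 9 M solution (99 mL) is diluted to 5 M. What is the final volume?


C1V1 = C2V2
9 × 99 = 5 × V2
V2 = 891/5 = 178.2 mL

178.2 mL


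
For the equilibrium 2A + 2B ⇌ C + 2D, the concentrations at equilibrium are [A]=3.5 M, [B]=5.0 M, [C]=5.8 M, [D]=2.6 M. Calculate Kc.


Kc = [C][D]^2/([A]^2[B]^2)
= (5.8^1 × 2.6^2)/(3.5^2 × 5.0^2)
= 39.208/306.25
= 0.1280

0.1280


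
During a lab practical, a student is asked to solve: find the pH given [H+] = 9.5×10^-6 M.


pH = -log10([H+]) = -log10(9.5×10^-6)
= 6 - log10(9.5)
= 6 - 0.98
= 5.02

5.02


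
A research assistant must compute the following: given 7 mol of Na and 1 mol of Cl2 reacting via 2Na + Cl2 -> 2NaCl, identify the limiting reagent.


Mole ratio available / coefficient:
  Na: 7/2 = 3.500
  Cl2: 1/1 = 1.000
Smaller ratio is limiting.

Cl2


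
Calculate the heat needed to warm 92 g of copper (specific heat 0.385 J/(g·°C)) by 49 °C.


q = mcΔT = 92 × 0.385 × 49
= 1735.58 J

1735.58 J


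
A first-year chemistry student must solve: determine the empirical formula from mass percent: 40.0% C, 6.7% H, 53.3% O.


Assume 100 g sample. Moles of each element:
  C: 40.0/12.01 = 3.331 mol
  H: 6.7/1.008 = 6.647 mol
  O: 53.3/16.0 = 3.331 mol
Divide by smallest (3.331):
  C: 3.331/3.331 = 1.0
  H: 6.647/3.331 = 2.0
  O: 3.331/3.331 = 1.0
Empirical formula: CH2O

CH2O


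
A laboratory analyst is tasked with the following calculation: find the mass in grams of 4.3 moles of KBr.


M(KBr) = 119.0 g/mol
mass = n × M = 4.3 × 119.0 = 511.70 g

511.70 g


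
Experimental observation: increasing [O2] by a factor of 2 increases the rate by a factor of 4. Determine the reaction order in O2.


rate ∝ [O2]^n
2^n = 4 → n = 2
Order in O2: 2

2


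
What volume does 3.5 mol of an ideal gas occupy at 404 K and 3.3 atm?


PV = nRT  (R = 0.08206 L·atm/(mol·K))
V = nRT/P = 3.5×0.08206×404/3.3
= 35.161 L

35.161 L


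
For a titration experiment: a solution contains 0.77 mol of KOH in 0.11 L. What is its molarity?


M = n/V = 0.77/0.11 = 7.000 mol/L

7.000 M


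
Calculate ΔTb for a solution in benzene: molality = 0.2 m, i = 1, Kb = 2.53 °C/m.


ΔTb = Kb × m × i
= 2.53 × 0.2 × 1
= 0.506 °C

0.506 °C


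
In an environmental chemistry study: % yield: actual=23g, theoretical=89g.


% yield = actual/theoretical × 100
= 23/89 × 100
= 25.84%

25.84%


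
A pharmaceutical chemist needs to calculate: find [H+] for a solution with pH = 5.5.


[H+] = 10^(-pH) = 10^(-5.5)
= 3.16×10^-6 M

3.16×10^-6 M


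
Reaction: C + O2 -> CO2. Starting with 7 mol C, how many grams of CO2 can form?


Mole ratio CO2:C = 1:1
n(CO2) = 7 × 1/1 = 7.000 mol
mass = 7.000 × 44.01 = 308.07 g

308.07 g


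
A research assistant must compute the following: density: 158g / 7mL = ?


ρ = mass/volume
= 158/7
= 22.571 g/mL

22.571 g/mL


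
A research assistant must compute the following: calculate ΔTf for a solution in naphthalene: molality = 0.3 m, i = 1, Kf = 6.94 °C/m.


ΔTf = Kf × m × i
= 6.94 × 0.3 × 1
= 2.082 °C

2.082 °C


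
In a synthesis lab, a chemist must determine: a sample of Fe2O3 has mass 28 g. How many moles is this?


M(Fe2O3) = 159.7 g/mol
n = mass/M = 28/159.7 = 0.1753 mol

0.1753 mol


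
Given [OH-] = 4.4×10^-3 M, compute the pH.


pOH = -log10([OH-]) = -log10(4.4×10^-3)
= 3 - log10(4.4) = 2.36
pH = 14 - pOH = 14 - 2.36 = 11.64

11.64


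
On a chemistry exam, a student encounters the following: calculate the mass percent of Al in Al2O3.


M(Al2O3) = 2×26.98 + 3×16.0 = 101.96 g/mol
Mass of Al = 2 × 26.98 = 53.96 g/mol
% Al = 53.96/101.96 × 100 = 52.92%

52.92%


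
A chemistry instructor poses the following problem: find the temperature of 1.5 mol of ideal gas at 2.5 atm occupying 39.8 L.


PV = nRT  (R = 0.08206 L·atm/(mol·K))
T = PV/(nR) = 2.5×39.8/(1.5×0.08206)
= 99.50/0.123090
= 808.35 K

808.35 K


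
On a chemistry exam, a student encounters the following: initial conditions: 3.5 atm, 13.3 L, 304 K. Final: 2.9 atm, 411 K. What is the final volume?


P1V1/T1 = P2V2/T2
V2 = P1V1T2/(T1P2)
= 3.5×13.3×411/(304×2.9)
= 21.702 L

21.702 L


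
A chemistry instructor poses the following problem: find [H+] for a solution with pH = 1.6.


[H+] = 10^(-pH) = 10^(-1.6)
= 2.51×10^-2 M

2.51×10^-2 M


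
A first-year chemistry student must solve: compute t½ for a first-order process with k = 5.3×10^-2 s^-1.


t½ = ln2/k = 0.693147/(5.3×10^-2 s^-1)
= 13.08 s

13.08 s


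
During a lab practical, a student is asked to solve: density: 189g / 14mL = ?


ρ = mass/volume
= 189/14
= 13.5 g/mL

13.5 g/mL


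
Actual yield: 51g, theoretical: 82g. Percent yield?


% yield = actual/theoretical × 100
= 51/82 × 100
= 62.2%

62.2%


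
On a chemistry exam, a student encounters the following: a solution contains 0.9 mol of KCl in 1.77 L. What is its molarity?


M = n/V = 0.9/1.77 = 0.508 mol/L

0.508 M


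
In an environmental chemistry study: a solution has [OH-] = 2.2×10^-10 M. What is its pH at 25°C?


pOH = -log10([OH-]) = -log10(2.2×10^-10)
= 10 - log10(2.2) = 9.66
pH = 14 - pOH = 14 - 9.66 = 4.34

4.34


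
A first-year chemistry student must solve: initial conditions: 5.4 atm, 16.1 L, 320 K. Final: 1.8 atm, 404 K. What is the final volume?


P1V1/T1 = P2V2/T2
V2 = P1V1T2/(T1P2)
= 5.4×16.1×404/(320×1.8)
= 60.979 L

60.979 L


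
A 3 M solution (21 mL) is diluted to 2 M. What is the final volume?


C1V1 = C2V2
3 × 21 = 2 × V2
V2 = 63/2 = 31.5 mL

31.5 mL


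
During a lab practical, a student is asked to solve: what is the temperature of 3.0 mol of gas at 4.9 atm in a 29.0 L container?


PV = nRT  (R = 0.08206 L·atm/(mol·K))
T = PV/(nR) = 4.9×29.0/(3.0×0.08206)
= 142.10/0.246180
= 577.22 K

577.22 K


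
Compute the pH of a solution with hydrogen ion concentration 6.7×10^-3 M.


pH = -log10([H+]) = -log10(6.7×10^-3)
= 3 - log10(6.7)
= 3 - 0.83
= 2.17

2.17


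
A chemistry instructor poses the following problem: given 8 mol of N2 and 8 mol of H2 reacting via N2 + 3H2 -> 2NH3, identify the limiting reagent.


Mole ratio available / coefficient:
  N2: 8/1 = 8.000
  H2: 8/3 = 2.667
Smaller ratio is limiting.

H2


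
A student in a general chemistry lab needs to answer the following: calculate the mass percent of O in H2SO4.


M(H2SO4) = 2×1.008 + 1×32.07 + 4×16.0 = 98.086 g/mol
Mass of O = 4 × 16.0 = 64.00 g/mol
% O = 64.00/98.086 × 100 = 65.25%

65.25%


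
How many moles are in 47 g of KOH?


M(KOH) = 56.11 g/mol
n = mass/M = 47/56.11 = 0.8376 mol

0.8376 mol


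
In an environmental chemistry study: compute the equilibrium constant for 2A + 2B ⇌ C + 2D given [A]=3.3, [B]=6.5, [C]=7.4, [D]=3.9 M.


Kc = [C][D]^2/([A]^2[B]^2)
= (7.4^1 × 3.9^2)/(3.3^2 × 6.5^2)
= 112.554/460.1025
= 0.2446

0.2446


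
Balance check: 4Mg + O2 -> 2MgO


Equation: 4Mg + O2 -> 2MgO
Check atoms: Mg: 4≠2, O: 2=2
Not balanced

No, not balanced


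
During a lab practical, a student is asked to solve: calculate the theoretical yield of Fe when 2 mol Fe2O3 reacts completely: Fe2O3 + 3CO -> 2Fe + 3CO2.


Mole ratio Fe:Fe2O3 = 2:1
n(Fe) = 2 × 2/1 = 4.000 mol
mass = 4.000 × 55.85 = 223.4 g

223.4 g


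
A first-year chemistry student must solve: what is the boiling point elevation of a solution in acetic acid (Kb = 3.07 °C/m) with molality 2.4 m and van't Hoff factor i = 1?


ΔTb = Kb × m × i
= 3.07 × 2.4 × 1
= 7.368 °C

7.368 °C


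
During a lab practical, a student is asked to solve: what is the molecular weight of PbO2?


M(PbO2) = 1×207.2 + 2×16.0
= 207.2 + 32.0
= 239.2 g/mol

239.2 g/mol


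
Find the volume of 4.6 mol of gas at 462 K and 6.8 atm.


PV = nRT  (R = 0.08206 L·atm/(mol·K))
V = nRT/P = 4.6×0.08206×462/6.8
= 25.646 L

25.646 L


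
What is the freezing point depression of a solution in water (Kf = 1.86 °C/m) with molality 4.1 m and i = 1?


ΔTf = Kf × m × i
= 1.86 × 4.1 × 1
= 7.626 °C

7.626 °C


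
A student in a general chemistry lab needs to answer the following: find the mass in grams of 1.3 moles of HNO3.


M(HNO3) = 63.02 g/mol
mass = n × M = 1.3 × 63.02 = 81.93 g

81.93 g


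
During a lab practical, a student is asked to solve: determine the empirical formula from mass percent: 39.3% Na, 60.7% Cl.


Assume 100 g sample. Moles of each element:
  Na: 39.3/22.99 = 1.709 mol
  Cl: 60.7/35.45 = 1.712 mol
Divide by smallest (1.709):
  Na: 1.709/1.709 = 1.0
  Cl: 1.712/1.709 = 1.0
Empirical formula: NaCl

NaCl


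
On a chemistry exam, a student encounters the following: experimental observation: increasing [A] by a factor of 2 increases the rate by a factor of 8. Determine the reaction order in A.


rate ∝ [A]^n
2^n = 8 → n = 3
Order in A: 3

3


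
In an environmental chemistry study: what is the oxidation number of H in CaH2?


H with a metal (hydride): -1
Oxidation number: -1

-1


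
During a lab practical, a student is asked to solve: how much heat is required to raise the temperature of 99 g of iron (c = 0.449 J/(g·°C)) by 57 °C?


q = mcΔT = 99 × 0.449 × 57
= 2533.71 J

2533.71 J
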